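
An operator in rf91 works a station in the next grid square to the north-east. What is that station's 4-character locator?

Longitude square 9; +1 → 10, wraps to 0, carry into field.
Longitude field R = 17; +1 → 18, wraps to 0 = A, wrapping around the antimeridian.
Latitude square 1; +1 → 2.

AF02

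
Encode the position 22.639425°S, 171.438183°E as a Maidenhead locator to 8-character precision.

RG57ri26

Add 180° to longitude and 90° to latitude: 351.43818, 67.36057.
Field: lon ⌊351.43818/20⌋ = 17 → R; lat ⌊67.36057/10⌋ = 6 → G.
Square: lon ⌊11.43818/2⌋ = 5; lat ⌊7.36057/1⌋ = 7.
Subsquare: lon ⌊1.43818/0.0833333⌋ = 17 → r; lat ⌊0.36057/0.0416667⌋ = 8 → i.
Extended square: lon ⌊0.02152/0.00833333⌋ = 2; lat ⌊0.02724/0.00416667⌋ = 6.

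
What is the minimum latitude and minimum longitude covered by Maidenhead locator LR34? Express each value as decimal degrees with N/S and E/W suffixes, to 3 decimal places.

Field L=11, R=17: +11·20° lon, +17·10° lat → SW at lon 40°, lat 80°.
Square 3, 4: +3·2° lon, +4·1° lat → SW at lon 46°, lat 84°.
latitude 84.000° N, longitude 46.000° E.

84.000° N, 46.000° E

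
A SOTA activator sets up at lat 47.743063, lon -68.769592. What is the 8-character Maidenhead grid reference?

Shift to the Maidenhead origin (180°W, 90°S): lon 111.23041, lat 137.74306.
Field: 111.23041/20 → 5 → F, 137.74306/10 → 13 → N; chars FN.
Square: 11.23041/2 → 5, 7.74306/1 → 7; chars 57.
Subsquare: 1.23041/0.0833333 → 14 → o, 0.74306/0.0416667 → 17 → r; chars or.
Extended square: 0.06374/0.00833333 → 7, 0.03473/0.00416667 → 8; chars 78.

FN57or78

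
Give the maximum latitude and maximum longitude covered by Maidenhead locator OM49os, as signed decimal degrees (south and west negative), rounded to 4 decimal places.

Field O=14, M=12: +14·20° lon, +12·10° lat → SW at lon 100°, lat 30°.
Square 4, 9: +4·2° lon, +9·1° lat → SW at lon 108°, lat 39°.
Subsquare o=14, s=18: +14·0.0833333° lon, +18·0.0416667° lat → SW at lon 109.167°, lat 39.75°.
Cell spans 0.0833333° lon × 0.0416667° lat. NE corner is SW corner plus one full cell.
latitude 39.7917, longitude 109.2500.

39.7917, 109.2500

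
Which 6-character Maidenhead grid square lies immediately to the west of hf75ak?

HF65xk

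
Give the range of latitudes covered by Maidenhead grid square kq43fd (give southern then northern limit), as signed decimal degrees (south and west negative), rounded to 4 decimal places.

73.1250, 73.1667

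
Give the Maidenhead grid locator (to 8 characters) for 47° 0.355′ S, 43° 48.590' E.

LE12vx78

Offset from 180°W / 90°S: lon 223.80983°, lat 42.99408°.
Field (20°×10°, letters A–R): lon ⌊223.80983/20⌋ = 11 → L; lat ⌊42.99408/10⌋ = 4 → E.
Square (2°×1°, digits 0–9): lon ⌊3.80983/2⌋ = 1; lat ⌊2.99408/1⌋ = 2.
Subsquare (5′×2.5′, letters a–x): lon ⌊1.80983/0.0833333⌋ = 21 → v; lat ⌊0.99408/0.0416667⌋ = 23 → x.
Extended square (30″×15″, digits 0–9): lon ⌊0.05983/0.00833333⌋ = 7; lat ⌊0.03575/0.00416667⌋ = 8.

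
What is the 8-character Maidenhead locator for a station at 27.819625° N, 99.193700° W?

EL07jt66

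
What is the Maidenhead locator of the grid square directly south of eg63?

Latitude square 3; −1 → 2.
The longitude characters are unchanged.

EG62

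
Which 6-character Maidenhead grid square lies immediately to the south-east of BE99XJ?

CE09ai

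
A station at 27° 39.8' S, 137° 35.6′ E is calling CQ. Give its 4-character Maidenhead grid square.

PG82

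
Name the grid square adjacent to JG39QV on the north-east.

Longitude subsquare q = 16; +1 → 17 = r.
Latitude subsquare v = 21; +1 → 22 = w.

JG39rw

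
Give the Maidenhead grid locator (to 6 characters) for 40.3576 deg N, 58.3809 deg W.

GN00ti

Shift to the Maidenhead origin (180°W, 90°S): lon 121.6191, lat 130.3576.
Field (20°×10°, letters A–R): lon ⌊121.6191/20⌋ = 6 → G; lat ⌊130.3576/10⌋ = 13 → N.
Square (2°×1°, digits 0–9): lon ⌊1.6191/2⌋ = 0; lat ⌊0.3576/1⌋ = 0.
Subsquare (5′×2.5′, letters a–x): lon ⌊1.6191/0.0833333⌋ = 19 → t; lat ⌊0.3576/0.0416667⌋ = 8 → i.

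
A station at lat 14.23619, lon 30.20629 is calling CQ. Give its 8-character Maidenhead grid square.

Add 180° to longitude and 90° to latitude: 210.20629, 104.23619.
Field: lon ⌊210.20629/20⌋ = 10 → K; lat ⌊104.23619/10⌋ = 10 → K.
Square: lon ⌊10.20629/2⌋ = 5; lat ⌊4.23619/1⌋ = 4.
Subsquare: lon ⌊0.20629/0.0833333⌋ = 2 → c; lat ⌊0.23619/0.0416667⌋ = 5 → f.
Extended square: lon ⌊0.03962/0.00833333⌋ = 4; lat ⌊0.02786/0.00416667⌋ = 6.

KK54cf46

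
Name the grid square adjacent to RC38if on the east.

Longitude subsquare i = 8; +1 → 9 = j.
The latitude characters are unchanged.

RC38jf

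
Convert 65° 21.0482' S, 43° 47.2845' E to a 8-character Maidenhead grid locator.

LC14vp45

Add 180° to longitude and 90° to latitude: 223.78807, 24.64920.
Field: 223.78807/20 → 11 → L, 24.64920/10 → 2 → C; chars LC.
Square: 3.78807/2 → 1, 4.64920/1 → 4; chars 14.
Subsquare: 1.78807/0.0833333 → 21 → v, 0.64920/0.0416667 → 15 → p; chars vp.
Extended square: 0.03807/0.00833333 → 4, 0.02420/0.00416667 → 5; chars 45.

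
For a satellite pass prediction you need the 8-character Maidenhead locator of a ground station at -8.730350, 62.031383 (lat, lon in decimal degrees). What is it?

Offset from 180°W / 90°S: lon 242.03138°, lat 81.26965°.
Field: 242.03138/20 → 12 → M, 81.26965/10 → 8 → I; chars MI.
Square: 2.03138/2 → 1, 1.26965/1 → 1; chars 11.
Subsquare: 0.03138/0.0833333 → 0 → a, 0.26965/0.0416667 → 6 → g; chars ag.
Extended square: 0.03138/0.00833333 → 3, 0.01965/0.00416667 → 4; chars 34.

MI11ag34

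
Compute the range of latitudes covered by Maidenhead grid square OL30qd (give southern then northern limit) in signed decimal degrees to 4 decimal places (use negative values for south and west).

Field O=14, L=11: +14·20° lon, +11·10° lat → SW at lon 100°, lat 20°.
Square 3, 0: +3·2° lon, +0·1° lat → SW at lon 106°, lat 20°.
Subsquare q=16, d=3: +16·0.0833333° lon, +3·0.0416667° lat → SW at lon 107.333°, lat 20.125°.
Cell spans 0.0833333° lon × 0.0416667° lat.
south 20.1250, north 20.1667.

20.1250, 20.1667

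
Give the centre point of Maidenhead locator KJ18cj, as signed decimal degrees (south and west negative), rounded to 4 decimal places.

8.3958, 22.2083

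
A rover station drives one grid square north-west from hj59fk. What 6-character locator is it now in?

HJ59el

Longitude subsquare f = 5; −1 → 4 = e.
Latitude subsquare k = 10; +1 → 11 = l.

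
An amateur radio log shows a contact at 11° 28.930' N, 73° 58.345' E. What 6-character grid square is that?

Offset from 180°W / 90°S: lon 253.9724°, lat 101.4822°.
Field: 253.9724/20 → 12 → M, 101.4822/10 → 10 → K; chars MK.
Square: 13.9724/2 → 6, 1.4822/1 → 1; chars 61.
Subsquare: 1.9724/0.0833333 → 23 → x, 0.4822/0.0416667 → 11 → l; chars xl.

MK61xl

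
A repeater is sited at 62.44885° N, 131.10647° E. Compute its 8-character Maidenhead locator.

PP52nk27

Offset from 180°W / 90°S: lon 311.10647°, lat 152.44885°.
Field: lon ⌊311.10647/20⌋ = 15 → P; lat ⌊152.44885/10⌋ = 15 → P.
Square: lon ⌊11.10647/2⌋ = 5; lat ⌊2.44885/1⌋ = 2.
Subsquare: lon ⌊1.10647/0.0833333⌋ = 13 → n; lat ⌊0.44885/0.0416667⌋ = 10 → k.
Extended square: lon ⌊0.02314/0.00833333⌋ = 2; lat ⌊0.03218/0.00416667⌋ = 7.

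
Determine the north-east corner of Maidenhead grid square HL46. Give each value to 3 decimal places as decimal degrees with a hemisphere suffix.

27.000° N, 30.000° W

Field H=7, L=11: +7·20° lon, +11·10° lat → SW at lon -40°, lat 20°.
Square 4, 6: +4·2° lon, +6·1° lat → SW at lon -32°, lat 26°.
Cell spans 2° lon × 1° lat. NE corner is SW corner plus one full cell.
latitude 27.000° N, longitude 30.000° W.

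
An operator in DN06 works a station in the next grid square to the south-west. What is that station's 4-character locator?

CN95

Longitude square 0; −1 → -1, wraps to 9, carry into field.
Longitude field D = 3; −1 → 2 = C.
Latitude square 6; −1 → 5.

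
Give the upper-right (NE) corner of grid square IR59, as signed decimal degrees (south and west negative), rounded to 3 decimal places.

90.000, -8.000

Field I=8, R=17: +8·20° lon, +17·10° lat → SW at lon -20°, lat 80°.
Square 5, 9: +5·2° lon, +9·1° lat → SW at lon -10°, lat 89°.
Cell spans 2° lon × 1° lat. NE corner is SW corner plus one full cell.
latitude 90.000, longitude -8.000.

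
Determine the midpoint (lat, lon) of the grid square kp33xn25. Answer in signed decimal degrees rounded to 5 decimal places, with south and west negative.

Field K=10, P=15: +10·20° lon, +15·10° lat → SW at lon 20°, lat 60°.
Square 3, 3: +3·2° lon, +3·1° lat → SW at lon 26°, lat 63°.
Subsquare x=23, n=13: +23·0.0833333° lon, +13·0.0416667° lat → SW at lon 27.9167°, lat 63.5417°.
Extended square 2, 5: +2·0.00833333° lon, +5·0.00416667° lat → SW at lon 27.9333°, lat 63.5625°.
Cell spans 0.00833333° lon × 0.00416667° lat. Centre is SW corner plus half of each.
latitude 63.56458, longitude 27.93750.

63.56458, 27.93750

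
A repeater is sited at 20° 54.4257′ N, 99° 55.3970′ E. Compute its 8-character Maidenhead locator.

Shift to the Maidenhead origin (180°W, 90°S): lon 279.92328, lat 110.90709.
Field: 279.92328/20 → 13 → N, 110.90709/10 → 11 → L; chars NL.
Square: 19.92328/2 → 9, 0.90709/1 → 0; chars 90.
Subsquare: 1.92328/0.0833333 → 23 → x, 0.90709/0.0416667 → 21 → v; chars xv.
Extended square: 0.00662/0.00833333 → 0, 0.03209/0.00416667 → 7; chars 07.

NL90xv07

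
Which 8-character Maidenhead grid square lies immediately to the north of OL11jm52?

OL11jm53

Latitude extended square 2; +1 → 3.
The longitude characters are unchanged.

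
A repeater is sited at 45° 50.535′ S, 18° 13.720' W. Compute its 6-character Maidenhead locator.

IE04vd

Offset from 180°W / 90°S: lon 161.7713°, lat 44.1578°.
Field: 161.7713/20 → 8 → I, 44.1578/10 → 4 → E; chars IE.
Square: 1.7713/2 → 0, 4.1578/1 → 4; chars 04.
Subsquare: 1.7713/0.0833333 → 21 → v, 0.1578/0.0416667 → 3 → d; chars vd.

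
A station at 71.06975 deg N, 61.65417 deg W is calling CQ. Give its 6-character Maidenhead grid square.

FQ91eb

Shift to the Maidenhead origin (180°W, 90°S): lon 118.3458, lat 161.0697.
Field: 118.3458/20 → 5 → F, 161.0697/10 → 16 → Q; chars FQ.
Square: 18.3458/2 → 9, 1.0697/1 → 1; chars 91.
Subsquare: 0.3458/0.0833333 → 4 → e, 0.0697/0.0416667 → 1 → b; chars eb.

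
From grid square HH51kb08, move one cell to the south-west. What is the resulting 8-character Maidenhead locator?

Longitude extended square 0; −1 → -1, wraps to 9, carry into subsquare.
Longitude subsquare k = 10; −1 → 9 = j.
Latitude extended square 8; −1 → 7.

HH51jb97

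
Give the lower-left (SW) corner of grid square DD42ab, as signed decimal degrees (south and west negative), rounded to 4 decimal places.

Field D=3, D=3: +3·20° lon, +3·10° lat → SW at lon -120°, lat -60°.
Square 4, 2: +4·2° lon, +2·1° lat → SW at lon -112°, lat -58°.
Subsquare a=0, b=1: +0·0.0833333° lon, +1·0.0416667° lat → SW at lon -112°, lat -57.9583°.
latitude -57.9583, longitude -112.0000.

-57.9583, -112.0000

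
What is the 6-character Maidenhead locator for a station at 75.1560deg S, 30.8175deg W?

Add 180° to longitude and 90° to latitude: 149.1825, 14.8440.
Field (20°×10°, letters A–R): lon ⌊149.1825/20⌋ = 7 → H; lat ⌊14.8440/10⌋ = 1 → B.
Square (2°×1°, digits 0–9): lon ⌊9.1825/2⌋ = 4; lat ⌊4.8440/1⌋ = 4.
Subsquare (5′×2.5′, letters a–x): lon ⌊1.1825/0.0833333⌋ = 14 → o; lat ⌊0.8440/0.0416667⌋ = 20 → u.

HB44ou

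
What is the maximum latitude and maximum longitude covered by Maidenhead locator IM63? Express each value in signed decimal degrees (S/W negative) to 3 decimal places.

34.000, -6.000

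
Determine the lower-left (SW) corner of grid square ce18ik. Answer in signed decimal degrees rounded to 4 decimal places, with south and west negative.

-41.5833, -137.3333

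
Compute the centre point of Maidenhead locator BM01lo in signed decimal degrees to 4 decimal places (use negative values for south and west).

31.6042, -159.0417

Field B=1, M=12: +1·20° lon, +12·10° lat → SW at lon -160°, lat 30°.
Square 0, 1: +0·2° lon, +1·1° lat → SW at lon -160°, lat 31°.
Subsquare l=11, o=14: +11·0.0833333° lon, +14·0.0416667° lat → SW at lon -159.083°, lat 31.5833°.
Cell spans 0.0833333° lon × 0.0416667° lat. Centre is SW corner plus half of each.
latitude 31.6042, longitude -159.0417.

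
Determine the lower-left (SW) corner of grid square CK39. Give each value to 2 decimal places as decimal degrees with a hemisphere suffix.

Field C=2, K=10: +2·20° lon, +10·10° lat → SW at lon -140°, lat 10°.
Square 3, 9: +3·2° lon, +9·1° lat → SW at lon -134°, lat 19°.
latitude 19.00° N, longitude 134.00° W.

19.00° N, 134.00° W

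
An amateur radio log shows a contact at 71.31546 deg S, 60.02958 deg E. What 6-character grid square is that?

Offset from 180°W / 90°S: lon 240.0296°, lat 18.6845°.
Field (20°×10°, letters A–R): lon ⌊240.0296/20⌋ = 12 → M; lat ⌊18.6845/10⌋ = 1 → B.
Square (2°×1°, digits 0–9): lon ⌊0.0296/2⌋ = 0; lat ⌊8.6845/1⌋ = 8.
Subsquare (5′×2.5′, letters a–x): lon ⌊0.0296/0.0833333⌋ = 0 → a; lat ⌊0.6845/0.0416667⌋ = 16 → q.

MB08aq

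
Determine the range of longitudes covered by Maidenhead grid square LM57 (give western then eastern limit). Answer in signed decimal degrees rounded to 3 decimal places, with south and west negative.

Field L=11, M=12: +11·20° lon, +12·10° lat → SW at lon 40°, lat 30°.
Square 5, 7: +5·2° lon, +7·1° lat → SW at lon 50°, lat 37°.
Cell spans 2° lon × 1° lat.
west 50.000, east 52.000.

50.000, 52.000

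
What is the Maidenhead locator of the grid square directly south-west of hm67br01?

HM67ar90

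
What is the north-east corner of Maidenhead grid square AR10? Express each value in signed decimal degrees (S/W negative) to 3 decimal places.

81.000, -176.000

Field A=0, R=17: +0·20° lon, +17·10° lat → SW at lon -180°, lat 80°.
Square 1, 0: +1·2° lon, +0·1° lat → SW at lon -178°, lat 80°.
Cell spans 2° lon × 1° lat. NE corner is SW corner plus one full cell.
latitude 81.000, longitude -176.000.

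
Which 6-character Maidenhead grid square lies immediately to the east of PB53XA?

PB63aa

Longitude subsquare x = 23; +1 → 24, wraps to 0 = a, carry into square.
Longitude square 5; +1 → 6.
The latitude characters are unchanged.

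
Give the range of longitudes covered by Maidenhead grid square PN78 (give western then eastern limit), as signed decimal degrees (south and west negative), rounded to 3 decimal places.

Field P=15, N=13: +15·20° lon, +13·10° lat → SW at lon 120°, lat 40°.
Square 7, 8: +7·2° lon, +8·1° lat → SW at lon 134°, lat 48°.
Cell spans 2° lon × 1° lat.
west 134.000, east 136.000.

134.000, 136.000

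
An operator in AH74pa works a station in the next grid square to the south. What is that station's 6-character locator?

Latitude subsquare a = 0; −1 → -1, wraps to 23 = x, carry into square.
Latitude square 4; −1 → 3.
The longitude characters are unchanged.

AH73px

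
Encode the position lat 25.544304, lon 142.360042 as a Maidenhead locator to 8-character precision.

Offset from 180°W / 90°S: lon 322.36004°, lat 115.54430°.
Field (20°×10°, letters A–R): lon ⌊322.36004/20⌋ = 16 → Q; lat ⌊115.54430/10⌋ = 11 → L.
Square (2°×1°, digits 0–9): lon ⌊2.36004/2⌋ = 1; lat ⌊5.54430/1⌋ = 5.
Subsquare (5′×2.5′, letters a–x): lon ⌊0.36004/0.0833333⌋ = 4 → e; lat ⌊0.54430/0.0416667⌋ = 13 → n.
Extended square (30″×15″, digits 0–9): lon ⌊0.02671/0.00833333⌋ = 3; lat ⌊0.00264/0.00416667⌋ = 0.

QL15en30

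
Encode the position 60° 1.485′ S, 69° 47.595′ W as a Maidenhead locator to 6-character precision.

Shift to the Maidenhead origin (180°W, 90°S): lon 110.2067, lat 29.9753.
Field (20°×10°, letters A–R): 110.2067/20 → 5 → F, 29.9753/10 → 2 → C; chars FC.
Square (2°×1°, digits 0–9): 10.2067/2 → 5, 9.9753/1 → 9; chars 59.
Subsquare (5′×2.5′, letters a–x): 0.2067/0.0833333 → 2 → c, 0.9753/0.0416667 → 23 → x; chars cx.

FC59cx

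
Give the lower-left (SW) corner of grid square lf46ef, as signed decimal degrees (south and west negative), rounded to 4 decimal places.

Field L=11, F=5: +11·20° lon, +5·10° lat → SW at lon 40°, lat -40°.
Square 4, 6: +4·2° lon, +6·1° lat → SW at lon 48°, lat -34°.
Subsquare e=4, f=5: +4·0.0833333° lon, +5·0.0416667° lat → SW at lon 48.3333°, lat -33.7917°.
latitude -33.7917, longitude 48.3333.

-33.7917, 48.3333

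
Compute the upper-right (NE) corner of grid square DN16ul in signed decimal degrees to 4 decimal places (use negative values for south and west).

46.5000, -116.2500

Field D=3, N=13: +3·20° lon, +13·10° lat → SW at lon -120°, lat 40°.
Square 1, 6: +1·2° lon, +6·1° lat → SW at lon -118°, lat 46°.
Subsquare u=20, l=11: +20·0.0833333° lon, +11·0.0416667° lat → SW at lon -116.333°, lat 46.4583°.
Cell spans 0.0833333° lon × 0.0416667° lat. NE corner is SW corner plus one full cell.
latitude 46.5000, longitude -116.2500.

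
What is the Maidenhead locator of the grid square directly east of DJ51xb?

Longitude subsquare x = 23; +1 → 24, wraps to 0 = a, carry into square.
Longitude square 5; +1 → 6.
The latitude characters are unchanged.

DJ61ab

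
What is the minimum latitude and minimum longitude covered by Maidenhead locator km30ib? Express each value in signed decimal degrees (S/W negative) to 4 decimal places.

30.0417, 26.6667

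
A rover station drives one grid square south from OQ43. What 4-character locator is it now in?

Latitude square 3; −1 → 2.
The longitude characters are unchanged.

OQ42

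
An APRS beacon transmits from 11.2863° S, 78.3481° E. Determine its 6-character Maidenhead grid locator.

MH98er

Add 180° to longitude and 90° to latitude: 258.3481, 78.7137.
Field (20°×10°, letters A–R): lon ⌊258.3481/20⌋ = 12 → M; lat ⌊78.7137/10⌋ = 7 → H.
Square (2°×1°, digits 0–9): lon ⌊18.3481/2⌋ = 9; lat ⌊8.7137/1⌋ = 8.
Subsquare (5′×2.5′, letters a–x): lon ⌊0.3481/0.0833333⌋ = 4 → e; lat ⌊0.7137/0.0416667⌋ = 17 → r.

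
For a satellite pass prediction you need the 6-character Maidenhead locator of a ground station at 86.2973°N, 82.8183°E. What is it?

Offset from 180°W / 90°S: lon 262.8183°, lat 176.2973°.
Field (20°×10°, letters A–R): lon ⌊262.8183/20⌋ = 13 → N; lat ⌊176.2973/10⌋ = 17 → R.
Square (2°×1°, digits 0–9): lon ⌊2.8183/2⌋ = 1; lat ⌊6.2973/1⌋ = 6.
Subsquare (5′×2.5′, letters a–x): lon ⌊0.8183/0.0833333⌋ = 9 → j; lat ⌊0.2973/0.0416667⌋ = 7 → h.

NR16jh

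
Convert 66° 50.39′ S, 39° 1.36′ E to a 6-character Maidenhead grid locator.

Shift to the Maidenhead origin (180°W, 90°S): lon 219.0227, lat 23.1602.
Field: 219.0227/20 → 10 → K, 23.1602/10 → 2 → C; chars KC.
Square: 19.0227/2 → 9, 3.1602/1 → 3; chars 93.
Subsquare: 1.0227/0.0833333 → 12 → m, 0.1602/0.0416667 → 3 → d; chars md.

KC93md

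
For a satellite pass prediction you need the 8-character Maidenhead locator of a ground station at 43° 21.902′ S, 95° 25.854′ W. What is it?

Add 180° to longitude and 90° to latitude: 84.56910, 46.63497.
Field: lon ⌊84.56910/20⌋ = 4 → E; lat ⌊46.63497/10⌋ = 4 → E.
Square: lon ⌊4.56910/2⌋ = 2; lat ⌊6.63497/1⌋ = 6.
Subsquare: lon ⌊0.56910/0.0833333⌋ = 6 → g; lat ⌊0.63497/0.0416667⌋ = 15 → p.
Extended square: lon ⌊0.06910/0.00833333⌋ = 8; lat ⌊0.00997/0.00416667⌋ = 2.

EE26gp82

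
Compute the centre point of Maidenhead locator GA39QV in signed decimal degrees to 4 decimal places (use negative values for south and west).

Field G=6, A=0: +6·20° lon, +0·10° lat → SW at lon -60°, lat -90°.
Square 3, 9: +3·2° lon, +9·1° lat → SW at lon -54°, lat -81°.
Subsquare q=16, v=21: +16·0.0833333° lon, +21·0.0416667° lat → SW at lon -52.6667°, lat -80.125°.
Cell spans 0.0833333° lon × 0.0416667° lat. Centre is SW corner plus half of each.
latitude -80.1042, longitude -52.6250.

-80.1042, -52.6250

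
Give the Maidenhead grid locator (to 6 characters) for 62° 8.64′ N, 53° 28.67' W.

GP32gd

Offset from 180°W / 90°S: lon 126.5222°, lat 152.1440°.
Field: 126.5222/20 → 6 → G, 152.1440/10 → 15 → P; chars GP.
Square: 6.5222/2 → 3, 2.1440/1 → 2; chars 32.
Subsquare: 0.5222/0.0833333 → 6 → g, 0.1440/0.0416667 → 3 → d; chars gd.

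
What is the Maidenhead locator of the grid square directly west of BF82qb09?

Longitude extended square 0; −1 → -1, wraps to 9, carry into subsquare.
Longitude subsquare q = 16; −1 → 15 = p.
The latitude characters are unchanged.

BF82pb99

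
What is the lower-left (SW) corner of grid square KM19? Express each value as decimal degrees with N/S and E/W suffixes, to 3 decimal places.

39.000° N, 22.000° E

Field K=10, M=12: +10·20° lon, +12·10° lat → SW at lon 20°, lat 30°.
Square 1, 9: +1·2° lon, +9·1° lat → SW at lon 22°, lat 39°.
latitude 39.000° N, longitude 22.000° E.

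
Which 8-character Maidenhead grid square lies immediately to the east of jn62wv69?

Longitude extended square 6; +1 → 7.
The latitude characters are unchanged.

JN62wv79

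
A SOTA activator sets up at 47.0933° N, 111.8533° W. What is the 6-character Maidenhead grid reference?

DN47bc

Shift to the Maidenhead origin (180°W, 90°S): lon 68.1467, lat 137.0933.
Field (20°×10°, letters A–R): lon ⌊68.1467/20⌋ = 3 → D; lat ⌊137.0933/10⌋ = 13 → N.
Square (2°×1°, digits 0–9): lon ⌊8.1467/2⌋ = 4; lat ⌊7.0933/1⌋ = 7.
Subsquare (5′×2.5′, letters a–x): lon ⌊0.1467/0.0833333⌋ = 1 → b; lat ⌊0.0933/0.0416667⌋ = 2 → c.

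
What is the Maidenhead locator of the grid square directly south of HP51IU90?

HP51it99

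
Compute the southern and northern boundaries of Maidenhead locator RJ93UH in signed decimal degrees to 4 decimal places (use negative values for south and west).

Field R=17, J=9: +17·20° lon, +9·10° lat → SW at lon 160°, lat 0°.
Square 9, 3: +9·2° lon, +3·1° lat → SW at lon 178°, lat 3°.
Subsquare u=20, h=7: +20·0.0833333° lon, +7·0.0416667° lat → SW at lon 179.667°, lat 3.29167°.
Cell spans 0.0833333° lon × 0.0416667° lat.
south 3.2917, north 3.3333.

3.2917, 3.3333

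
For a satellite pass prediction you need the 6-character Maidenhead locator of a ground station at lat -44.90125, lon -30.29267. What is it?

Offset from 180°W / 90°S: lon 149.7073°, lat 45.0988°.
Field: 149.7073/20 → 7 → H, 45.0988/10 → 4 → E; chars HE.
Square: 9.7073/2 → 4, 5.0988/1 → 5; chars 45.
Subsquare: 1.7073/0.0833333 → 20 → u, 0.0988/0.0416667 → 2 → c; chars uc.

HE45uc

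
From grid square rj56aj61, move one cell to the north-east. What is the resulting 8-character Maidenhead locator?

Longitude extended square 6; +1 → 7.
Latitude extended square 1; +1 → 2.

RJ56aj72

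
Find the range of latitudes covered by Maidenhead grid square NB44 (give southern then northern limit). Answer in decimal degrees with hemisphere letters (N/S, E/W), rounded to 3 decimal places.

Field N=13, B=1: +13·20° lon, +1·10° lat → SW at lon 80°, lat -80°.
Square 4, 4: +4·2° lon, +4·1° lat → SW at lon 88°, lat -76°.
Cell spans 2° lon × 1° lat.
south 76.000° S, north 75.000° S.

76.000° S, 75.000° S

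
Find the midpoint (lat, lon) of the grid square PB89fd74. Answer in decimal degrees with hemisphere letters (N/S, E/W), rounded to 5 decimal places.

70.85625° S, 136.47917° E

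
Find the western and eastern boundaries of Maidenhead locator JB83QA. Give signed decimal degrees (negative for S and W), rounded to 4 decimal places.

17.3333, 17.4167

Field J=9, B=1: +9·20° lon, +1·10° lat → SW at lon 0°, lat -80°.
Square 8, 3: +8·2° lon, +3·1° lat → SW at lon 16°, lat -77°.
Subsquare q=16, a=0: +16·0.0833333° lon, +0·0.0416667° lat → SW at lon 17.3333°, lat -77°.
Cell spans 0.0833333° lon × 0.0416667° lat.
west 17.3333, east 17.4167.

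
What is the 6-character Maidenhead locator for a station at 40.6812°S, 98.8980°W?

EE09nh

Add 180° to longitude and 90° to latitude: 81.1020, 49.3188.
Field (20°×10°, letters A–R): lon ⌊81.1020/20⌋ = 4 → E; lat ⌊49.3188/10⌋ = 4 → E.
Square (2°×1°, digits 0–9): lon ⌊1.1020/2⌋ = 0; lat ⌊9.3188/1⌋ = 9.
Subsquare (5′×2.5′, letters a–x): lon ⌊1.1020/0.0833333⌋ = 13 → n; lat ⌊0.3188/0.0416667⌋ = 7 → h.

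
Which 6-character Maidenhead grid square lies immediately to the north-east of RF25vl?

RF25wm

Longitude subsquare v = 21; +1 → 22 = w.
Latitude subsquare l = 11; +1 → 12 = m.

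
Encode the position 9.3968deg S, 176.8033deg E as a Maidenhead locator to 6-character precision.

RI80jo

Shift to the Maidenhead origin (180°W, 90°S): lon 356.8033, lat 80.6032.
Field: lon ⌊356.8033/20⌋ = 17 → R; lat ⌊80.6032/10⌋ = 8 → I.
Square: lon ⌊16.8033/2⌋ = 8; lat ⌊0.6032/1⌋ = 0.
Subsquare: lon ⌊0.8033/0.0833333⌋ = 9 → j; lat ⌊0.6032/0.0416667⌋ = 14 → o.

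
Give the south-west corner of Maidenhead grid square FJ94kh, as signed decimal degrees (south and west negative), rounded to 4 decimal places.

Field F=5, J=9: +5·20° lon, +9·10° lat → SW at lon -80°, lat 0°.
Square 9, 4: +9·2° lon, +4·1° lat → SW at lon -62°, lat 4°.
Subsquare k=10, h=7: +10·0.0833333° lon, +7·0.0416667° lat → SW at lon -61.1667°, lat 4.29167°.
latitude 4.2917, longitude -61.1667.

4.2917, -61.1667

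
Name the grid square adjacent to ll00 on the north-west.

KL91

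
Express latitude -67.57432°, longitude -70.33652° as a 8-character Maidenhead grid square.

FC42tk92

Add 180° to longitude and 90° to latitude: 109.66348, 22.42568.
Field: 109.66348/20 → 5 → F, 22.42568/10 → 2 → C; chars FC.
Square: 9.66348/2 → 4, 2.42568/1 → 2; chars 42.
Subsquare: 1.66348/0.0833333 → 19 → t, 0.42568/0.0416667 → 10 → k; chars tk.
Extended square: 0.08015/0.00833333 → 9, 0.00901/0.00416667 → 2; chars 92.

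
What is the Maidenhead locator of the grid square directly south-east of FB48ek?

Longitude subsquare e = 4; +1 → 5 = f.
Latitude subsquare k = 10; −1 → 9 = j.

FB48fj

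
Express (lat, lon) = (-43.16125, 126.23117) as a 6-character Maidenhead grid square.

Add 180° to longitude and 90° to latitude: 306.2312, 46.8387.
Field: lon ⌊306.2312/20⌋ = 15 → P; lat ⌊46.8387/10⌋ = 4 → E.
Square: lon ⌊6.2312/2⌋ = 3; lat ⌊6.8387/1⌋ = 6.
Subsquare: lon ⌊0.2312/0.0833333⌋ = 2 → c; lat ⌊0.8387/0.0416667⌋ = 20 → u.

PE36cu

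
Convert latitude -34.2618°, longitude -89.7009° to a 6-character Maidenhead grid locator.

Shift to the Maidenhead origin (180°W, 90°S): lon 90.2991, lat 55.7382.
Field: 90.2991/20 → 4 → E, 55.7382/10 → 5 → F; chars EF.
Square: 10.2991/2 → 5, 5.7382/1 → 5; chars 55.
Subsquare: 0.2991/0.0833333 → 3 → d, 0.7382/0.0416667 → 17 → r; chars dr.

EF55dr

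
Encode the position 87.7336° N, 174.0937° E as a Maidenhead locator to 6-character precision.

RR77br

Shift to the Maidenhead origin (180°W, 90°S): lon 354.0937, lat 177.7336.
Field: 354.0937/20 → 17 → R, 177.7336/10 → 17 → R; chars RR.
Square: 14.0937/2 → 7, 7.7336/1 → 7; chars 77.
Subsquare: 0.0937/0.0833333 → 1 → b, 0.7336/0.0416667 → 17 → r; chars br.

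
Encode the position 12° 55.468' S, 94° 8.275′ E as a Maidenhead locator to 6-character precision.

NH77bb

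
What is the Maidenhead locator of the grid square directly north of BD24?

Latitude square 4; +1 → 5.
The longitude characters are unchanged.

BD25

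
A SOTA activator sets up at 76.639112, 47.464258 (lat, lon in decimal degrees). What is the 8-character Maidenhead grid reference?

Add 180° to longitude and 90° to latitude: 227.46426, 166.63911.
Field: lon ⌊227.46426/20⌋ = 11 → L; lat ⌊166.63911/10⌋ = 16 → Q.
Square: lon ⌊7.46426/2⌋ = 3; lat ⌊6.63911/1⌋ = 6.
Subsquare: lon ⌊1.46426/0.0833333⌋ = 17 → r; lat ⌊0.63911/0.0416667⌋ = 15 → p.
Extended square: lon ⌊0.04759/0.00833333⌋ = 5; lat ⌊0.01411/0.00416667⌋ = 3.

LQ36rp53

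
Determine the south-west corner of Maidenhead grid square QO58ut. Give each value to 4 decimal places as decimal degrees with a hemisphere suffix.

Field Q=16, O=14: +16·20° lon, +14·10° lat → SW at lon 140°, lat 50°.
Square 5, 8: +5·2° lon, +8·1° lat → SW at lon 150°, lat 58°.
Subsquare u=20, t=19: +20·0.0833333° lon, +19·0.0416667° lat → SW at lon 151.667°, lat 58.7917°.
latitude 58.7917° N, longitude 151.6667° E.

58.7917° N, 151.6667° E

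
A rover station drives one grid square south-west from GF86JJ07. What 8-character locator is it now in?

Longitude extended square 0; −1 → -1, wraps to 9, carry into subsquare.
Longitude subsquare j = 9; −1 → 8 = i.
Latitude extended square 7; −1 → 6.

GF86ij96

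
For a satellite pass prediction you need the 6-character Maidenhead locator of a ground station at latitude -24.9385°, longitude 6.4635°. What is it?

Add 180° to longitude and 90° to latitude: 186.4635, 65.0615.
Field (20°×10°, letters A–R): lon ⌊186.4635/20⌋ = 9 → J; lat ⌊65.0615/10⌋ = 6 → G.
Square (2°×1°, digits 0–9): lon ⌊6.4635/2⌋ = 3; lat ⌊5.0615/1⌋ = 5.
Subsquare (5′×2.5′, letters a–x): lon ⌊0.4635/0.0833333⌋ = 5 → f; lat ⌊0.0615/0.0416667⌋ = 1 → b.

JG35fb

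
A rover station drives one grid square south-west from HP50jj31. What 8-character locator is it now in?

HP50jj20

Longitude extended square 3; −1 → 2.
Latitude extended square 1; −1 → 0.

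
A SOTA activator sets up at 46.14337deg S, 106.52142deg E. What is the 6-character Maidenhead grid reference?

OE33gu

Add 180° to longitude and 90° to latitude: 286.5214, 43.8566.
Field (20°×10°, letters A–R): 286.5214/20 → 14 → O, 43.8566/10 → 4 → E; chars OE.
Square (2°×1°, digits 0–9): 6.5214/2 → 3, 3.8566/1 → 3; chars 33.
Subsquare (5′×2.5′, letters a–x): 0.5214/0.0833333 → 6 → g, 0.8566/0.0416667 → 20 → u; chars gu.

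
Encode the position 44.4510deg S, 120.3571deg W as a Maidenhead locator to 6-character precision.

CE95tn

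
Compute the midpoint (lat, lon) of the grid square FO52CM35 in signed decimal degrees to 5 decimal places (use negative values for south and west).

52.52292, -69.80417

Field F=5, O=14: +5·20° lon, +14·10° lat → SW at lon -80°, lat 50°.
Square 5, 2: +5·2° lon, +2·1° lat → SW at lon -70°, lat 52°.
Subsquare c=2, m=12: +2·0.0833333° lon, +12·0.0416667° lat → SW at lon -69.8333°, lat 52.5°.
Extended square 3, 5: +3·0.00833333° lon, +5·0.00416667° lat → SW at lon -69.8083°, lat 52.5208°.
Cell spans 0.00833333° lon × 0.00416667° lat. Centre is SW corner plus half of each.
latitude 52.52292, longitude -69.80417.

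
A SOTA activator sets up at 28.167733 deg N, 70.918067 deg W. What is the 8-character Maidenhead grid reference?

FL48me90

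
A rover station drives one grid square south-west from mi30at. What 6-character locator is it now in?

MI20xs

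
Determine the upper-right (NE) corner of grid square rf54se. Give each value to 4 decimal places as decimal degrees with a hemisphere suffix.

Field R=17, F=5: +17·20° lon, +5·10° lat → SW at lon 160°, lat -40°.
Square 5, 4: +5·2° lon, +4·1° lat → SW at lon 170°, lat -36°.
Subsquare s=18, e=4: +18·0.0833333° lon, +4·0.0416667° lat → SW at lon 171.5°, lat -35.8333°.
Cell spans 0.0833333° lon × 0.0416667° lat. NE corner is SW corner plus one full cell.
latitude 35.7917° S, longitude 171.5833° E.

35.7917° S, 171.5833° E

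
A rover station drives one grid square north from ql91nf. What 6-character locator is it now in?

Latitude subsquare f = 5; +1 → 6 = g.
The longitude characters are unchanged.

QL91ng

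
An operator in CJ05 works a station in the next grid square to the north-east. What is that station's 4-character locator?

Longitude square 0; +1 → 1.
Latitude square 5; +1 → 6.

CJ16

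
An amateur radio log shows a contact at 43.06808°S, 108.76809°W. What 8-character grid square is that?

Offset from 180°W / 90°S: lon 71.23191°, lat 46.93192°.
Field: lon ⌊71.23191/20⌋ = 3 → D; lat ⌊46.93192/10⌋ = 4 → E.
Square: lon ⌊11.23191/2⌋ = 5; lat ⌊6.93192/1⌋ = 6.
Subsquare: lon ⌊1.23191/0.0833333⌋ = 14 → o; lat ⌊0.93192/0.0416667⌋ = 22 → w.
Extended square: lon ⌊0.06524/0.00833333⌋ = 7; lat ⌊0.01525/0.00416667⌋ = 3.

DE56ow73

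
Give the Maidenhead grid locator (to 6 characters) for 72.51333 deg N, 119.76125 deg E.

OQ92vm

Offset from 180°W / 90°S: lon 299.7613°, lat 162.5133°.
Field: lon ⌊299.7613/20⌋ = 14 → O; lat ⌊162.5133/10⌋ = 16 → Q.
Square: lon ⌊19.7613/2⌋ = 9; lat ⌊2.5133/1⌋ = 2.
Subsquare: lon ⌊1.7613/0.0833333⌋ = 21 → v; lat ⌊0.5133/0.0416667⌋ = 12 → m.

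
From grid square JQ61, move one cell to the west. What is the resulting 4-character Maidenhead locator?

Longitude square 6; −1 → 5.
The latitude characters are unchanged.

JQ51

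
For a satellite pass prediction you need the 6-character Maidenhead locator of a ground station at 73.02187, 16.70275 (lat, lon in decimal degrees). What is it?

JQ83ia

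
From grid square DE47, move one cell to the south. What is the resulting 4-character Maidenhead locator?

Latitude square 7; −1 → 6.
The longitude characters are unchanged.

DE46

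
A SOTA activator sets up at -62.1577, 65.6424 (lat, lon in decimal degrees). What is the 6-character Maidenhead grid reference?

MC27tu

Offset from 180°W / 90°S: lon 245.6424°, lat 27.8423°.
Field: lon ⌊245.6424/20⌋ = 12 → M; lat ⌊27.8423/10⌋ = 2 → C.
Square: lon ⌊5.6424/2⌋ = 2; lat ⌊7.8423/1⌋ = 7.
Subsquare: lon ⌊1.6424/0.0833333⌋ = 19 → t; lat ⌊0.8423/0.0416667⌋ = 20 → u.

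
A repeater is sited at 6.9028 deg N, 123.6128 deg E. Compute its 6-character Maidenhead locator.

Offset from 180°W / 90°S: lon 303.6128°, lat 96.9028°.
Field: lon ⌊303.6128/20⌋ = 15 → P; lat ⌊96.9028/10⌋ = 9 → J.
Square: lon ⌊3.6128/2⌋ = 1; lat ⌊6.9028/1⌋ = 6.
Subsquare: lon ⌊1.6128/0.0833333⌋ = 19 → t; lat ⌊0.9028/0.0416667⌋ = 21 → v.

PJ16tv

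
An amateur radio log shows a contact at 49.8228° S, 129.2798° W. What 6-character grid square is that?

Offset from 180°W / 90°S: lon 50.7202°, lat 40.1772°.
Field (20°×10°, letters A–R): lon ⌊50.7202/20⌋ = 2 → C; lat ⌊40.1772/10⌋ = 4 → E.
Square (2°×1°, digits 0–9): lon ⌊10.7202/2⌋ = 5; lat ⌊0.1772/1⌋ = 0.
Subsquare (5′×2.5′, letters a–x): lon ⌊0.7202/0.0833333⌋ = 8 → i; lat ⌊0.1772/0.0416667⌋ = 4 → e.

CE50ie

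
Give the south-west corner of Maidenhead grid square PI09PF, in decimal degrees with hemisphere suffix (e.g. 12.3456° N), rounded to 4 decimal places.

0.7917° S, 121.2500° E

Field P=15, I=8: +15·20° lon, +8·10° lat → SW at lon 120°, lat -10°.
Square 0, 9: +0·2° lon, +9·1° lat → SW at lon 120°, lat -1°.
Subsquare p=15, f=5: +15·0.0833333° lon, +5·0.0416667° lat → SW at lon 121.25°, lat -0.791667°.
latitude 0.7917° S, longitude 121.2500° E.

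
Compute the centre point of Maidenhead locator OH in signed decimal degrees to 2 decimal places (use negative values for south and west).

-15.00, 110.00

Field O=14, H=7: +14·20° lon, +7·10° lat → SW at lon 100°, lat -20°.
Cell spans 20° lon × 10° lat. Centre is SW corner plus half of each.
latitude -15.00, longitude 110.00.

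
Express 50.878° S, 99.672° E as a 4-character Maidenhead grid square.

Add 180° to longitude and 90° to latitude: 279.67, 39.12.
Field: lon ⌊279.67/20⌋ = 13 → N; lat ⌊39.12/10⌋ = 3 → D.
Square: lon ⌊19.67/2⌋ = 9; lat ⌊9.12/1⌋ = 9.

ND99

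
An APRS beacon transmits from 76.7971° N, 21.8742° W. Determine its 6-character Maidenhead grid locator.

HQ96bt

Offset from 180°W / 90°S: lon 158.1258°, lat 166.7971°.
Field: lon ⌊158.1258/20⌋ = 7 → H; lat ⌊166.7971/10⌋ = 16 → Q.
Square: lon ⌊18.1258/2⌋ = 9; lat ⌊6.7971/1⌋ = 6.
Subsquare: lon ⌊0.1258/0.0833333⌋ = 1 → b; lat ⌊0.7971/0.0416667⌋ = 19 → t.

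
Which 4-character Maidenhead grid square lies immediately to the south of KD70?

Latitude square 0; −1 → -1, wraps to 9, carry into field.
Latitude field D = 3; −1 → 2 = C.
The longitude characters are unchanged.

KC79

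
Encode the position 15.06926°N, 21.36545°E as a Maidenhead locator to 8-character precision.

Offset from 180°W / 90°S: lon 201.36545°, lat 105.06926°.
Field (20°×10°, letters A–R): lon ⌊201.36545/20⌋ = 10 → K; lat ⌊105.06926/10⌋ = 10 → K.
Square (2°×1°, digits 0–9): lon ⌊1.36545/2⌋ = 0; lat ⌊5.06926/1⌋ = 5.
Subsquare (5′×2.5′, letters a–x): lon ⌊1.36545/0.0833333⌋ = 16 → q; lat ⌊0.06926/0.0416667⌋ = 1 → b.
Extended square (30″×15″, digits 0–9): lon ⌊0.03212/0.00833333⌋ = 3; lat ⌊0.02759/0.00416667⌋ = 6.

KK05qb36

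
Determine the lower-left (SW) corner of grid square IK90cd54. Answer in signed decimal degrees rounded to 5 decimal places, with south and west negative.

10.14167, -1.79167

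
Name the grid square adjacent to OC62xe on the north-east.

OC72af

Longitude subsquare x = 23; +1 → 24, wraps to 0 = a, carry into square.
Longitude square 6; +1 → 7.
Latitude subsquare e = 4; +1 → 5 = f.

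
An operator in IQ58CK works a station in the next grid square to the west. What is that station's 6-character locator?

IQ58bk

Longitude subsquare c = 2; −1 → 1 = b.
The latitude characters are unchanged.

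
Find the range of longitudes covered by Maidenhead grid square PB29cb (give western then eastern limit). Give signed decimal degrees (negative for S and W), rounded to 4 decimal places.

124.1667, 124.2500

Field P=15, B=1: +15·20° lon, +1·10° lat → SW at lon 120°, lat -80°.
Square 2, 9: +2·2° lon, +9·1° lat → SW at lon 124°, lat -71°.
Subsquare c=2, b=1: +2·0.0833333° lon, +1·0.0416667° lat → SW at lon 124.167°, lat -70.9583°.
Cell spans 0.0833333° lon × 0.0416667° lat.
west 124.1667, east 124.2500.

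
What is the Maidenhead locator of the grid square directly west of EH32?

EH22

Longitude square 3; −1 → 2.
The latitude characters are unchanged.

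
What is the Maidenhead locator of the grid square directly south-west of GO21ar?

GO11xq

Longitude subsquare a = 0; −1 → -1, wraps to 23 = x, carry into square.
Longitude square 2; −1 → 1.
Latitude subsquare r = 17; −1 → 16 = q.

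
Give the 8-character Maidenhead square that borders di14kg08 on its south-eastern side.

Longitude extended square 0; +1 → 1.
Latitude extended square 8; −1 → 7.

DI14kg17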